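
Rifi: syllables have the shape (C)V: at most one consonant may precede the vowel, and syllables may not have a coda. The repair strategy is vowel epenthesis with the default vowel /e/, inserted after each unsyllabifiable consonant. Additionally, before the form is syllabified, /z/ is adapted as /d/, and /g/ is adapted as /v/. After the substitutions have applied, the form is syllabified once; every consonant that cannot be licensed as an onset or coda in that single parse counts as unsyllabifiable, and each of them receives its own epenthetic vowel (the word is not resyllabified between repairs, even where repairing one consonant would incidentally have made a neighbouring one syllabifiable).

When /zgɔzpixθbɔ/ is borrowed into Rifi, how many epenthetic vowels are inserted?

4

After substitution the input is /dvɔdpixθbɔ/.
The unsyllabifiable consonants are /d/, /d/, /x/, /θ/; each receives one epenthetic vowel.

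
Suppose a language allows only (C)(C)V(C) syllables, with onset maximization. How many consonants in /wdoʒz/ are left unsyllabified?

1

Syllabifying with onset maximization leaves /z/ stranded (at most one coda consonant is licensed; onsets may contain at most 2 consonants).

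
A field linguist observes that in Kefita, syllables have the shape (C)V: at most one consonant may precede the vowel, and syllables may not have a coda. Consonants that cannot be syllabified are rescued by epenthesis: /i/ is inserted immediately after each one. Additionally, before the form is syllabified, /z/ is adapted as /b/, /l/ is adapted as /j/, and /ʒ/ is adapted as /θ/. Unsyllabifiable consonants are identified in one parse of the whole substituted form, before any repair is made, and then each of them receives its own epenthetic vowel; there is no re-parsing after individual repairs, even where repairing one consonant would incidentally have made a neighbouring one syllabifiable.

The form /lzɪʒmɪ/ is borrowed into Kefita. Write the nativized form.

Substitution: /l/ → /j/, /z/ → /b/, /ʒ/ → /θ/, giving /jbɪθmɪ/.
The consonants /j/, /θ/ cannot be parsed into a legal (C)V syllable (no codas are permitted; onsets are limited to one consonant).
Each unlicensed consonant becomes the onset of a new syllable: /j/ → /ji/, /θ/ → /θi/.

jibɪθimɪ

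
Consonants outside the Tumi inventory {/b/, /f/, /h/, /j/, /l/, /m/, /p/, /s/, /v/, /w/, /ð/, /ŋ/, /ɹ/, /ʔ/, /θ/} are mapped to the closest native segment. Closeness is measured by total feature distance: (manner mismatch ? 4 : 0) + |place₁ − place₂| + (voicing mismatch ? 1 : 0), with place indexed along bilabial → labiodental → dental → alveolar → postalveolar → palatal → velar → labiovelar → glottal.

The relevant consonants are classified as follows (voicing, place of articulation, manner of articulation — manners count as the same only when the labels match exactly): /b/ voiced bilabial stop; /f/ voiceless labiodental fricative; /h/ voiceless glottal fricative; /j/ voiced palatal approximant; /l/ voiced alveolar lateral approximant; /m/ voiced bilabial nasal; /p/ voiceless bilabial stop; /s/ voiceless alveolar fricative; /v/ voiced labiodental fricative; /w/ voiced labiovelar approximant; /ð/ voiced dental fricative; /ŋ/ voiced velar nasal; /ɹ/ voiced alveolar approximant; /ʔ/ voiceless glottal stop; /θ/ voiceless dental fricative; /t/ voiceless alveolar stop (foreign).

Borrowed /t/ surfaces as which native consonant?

p

/p/ is closest: same manner (stop), place distance 3 (alveolar→bilabial), same voicing; total 3. Next closest is /b/ at distance 4.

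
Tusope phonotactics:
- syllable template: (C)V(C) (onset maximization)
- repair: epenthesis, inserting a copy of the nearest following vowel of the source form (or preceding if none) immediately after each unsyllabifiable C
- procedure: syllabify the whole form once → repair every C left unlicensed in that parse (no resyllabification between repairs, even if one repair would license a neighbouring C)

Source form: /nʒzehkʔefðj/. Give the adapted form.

Under (C)V(C), the unsyllabifiable consonants are /n/, /ʒ/, /k/, /ð/, /j/ (at most one coda consonant is licensed; onsets are limited to one consonant).
Each unlicensed consonant becomes the onset of a new syllable: /n/ → /ne/, /ʒ/ → /ʒe/, /k/ → /ke/, /ð/ → /ðe/, /j/ → /je/.

neʒezehkeʔefðeje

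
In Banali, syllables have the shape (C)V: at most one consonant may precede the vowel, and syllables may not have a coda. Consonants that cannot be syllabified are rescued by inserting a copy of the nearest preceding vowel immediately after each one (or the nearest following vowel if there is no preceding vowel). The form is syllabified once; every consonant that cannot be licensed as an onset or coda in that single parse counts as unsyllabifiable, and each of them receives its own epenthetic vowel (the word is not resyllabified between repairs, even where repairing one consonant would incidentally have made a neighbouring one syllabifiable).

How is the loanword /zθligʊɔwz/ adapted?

Under (C)V, the unsyllabifiable consonants are /z/, /θ/, /w/, /z/ (no codas are permitted; onsets are limited to one consonant).
Each unlicensed consonant becomes the onset of a new syllable: /z/ → /zi/, /θ/ → /θi/, /w/ → /wɔ/, /z/ → /zɔ/.

ziθiligʊɔwɔzɔ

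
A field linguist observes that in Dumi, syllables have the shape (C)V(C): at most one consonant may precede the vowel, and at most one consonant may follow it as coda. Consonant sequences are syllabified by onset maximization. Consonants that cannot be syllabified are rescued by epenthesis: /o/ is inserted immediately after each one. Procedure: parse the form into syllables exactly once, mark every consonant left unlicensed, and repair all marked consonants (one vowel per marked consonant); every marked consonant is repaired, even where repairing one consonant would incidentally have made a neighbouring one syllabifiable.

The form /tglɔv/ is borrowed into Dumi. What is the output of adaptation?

Under (C)V(C), the unsyllabifiable consonants are /t/, /g/ (at most one coda consonant is licensed; onsets are limited to one consonant).
Epenthesis after each stranded consonant: /t/ → /to/, /g/ → /go/.

togolɔv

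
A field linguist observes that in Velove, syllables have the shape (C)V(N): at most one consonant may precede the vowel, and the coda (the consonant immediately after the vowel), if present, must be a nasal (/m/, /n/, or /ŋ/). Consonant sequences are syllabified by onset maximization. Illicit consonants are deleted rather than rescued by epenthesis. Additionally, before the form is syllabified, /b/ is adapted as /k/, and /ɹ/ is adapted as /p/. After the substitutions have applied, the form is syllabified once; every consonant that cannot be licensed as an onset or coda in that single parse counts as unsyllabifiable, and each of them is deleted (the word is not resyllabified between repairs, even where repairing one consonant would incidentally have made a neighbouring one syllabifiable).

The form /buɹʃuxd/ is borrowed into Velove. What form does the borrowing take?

kuʃu

Substitution: /b/ → /k/, /ɹ/ → /p/, giving /kupʃuxd/.
Under (C)V(N), the unsyllabifiable consonants are /p/, /x/, /d/ (only a nasal (/m/, /n/, or /ŋ/) is licensed in coda position; onsets are limited to one consonant).
Deleting the stranded consonants removes /p/, /x/, /d/.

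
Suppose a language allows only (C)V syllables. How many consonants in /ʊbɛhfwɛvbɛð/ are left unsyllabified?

4

Under (C)V, the unsyllabifiable consonants are /h/, /f/, /v/, /ð/ (no codas are permitted; onsets are limited to one consonant).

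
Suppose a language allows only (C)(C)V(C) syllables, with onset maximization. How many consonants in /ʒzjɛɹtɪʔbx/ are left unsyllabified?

Syllabifying with onset maximization leaves /ʒ/, /b/, /x/ stranded (at most one coda consonant is licensed; onsets may contain at most 2 consonants).

3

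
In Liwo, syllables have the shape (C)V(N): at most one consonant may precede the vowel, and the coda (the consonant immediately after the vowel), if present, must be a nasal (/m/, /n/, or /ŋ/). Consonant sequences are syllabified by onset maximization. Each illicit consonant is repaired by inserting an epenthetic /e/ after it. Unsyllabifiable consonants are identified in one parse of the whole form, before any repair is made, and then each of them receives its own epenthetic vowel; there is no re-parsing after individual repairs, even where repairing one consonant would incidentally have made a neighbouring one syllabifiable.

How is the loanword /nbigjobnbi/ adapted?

nebigejobenebi

The consonants /n/, /g/, /b/, /n/ cannot be parsed into a legal (C)V(N) syllable (only a nasal (/m/, /n/, or /ŋ/) is licensed in coda position; onsets are limited to one consonant).
Each unlicensed consonant becomes the onset of a new syllable: /n/ → /ne/, /g/ → /ge/, /b/ → /be/, /n/ → /ne/.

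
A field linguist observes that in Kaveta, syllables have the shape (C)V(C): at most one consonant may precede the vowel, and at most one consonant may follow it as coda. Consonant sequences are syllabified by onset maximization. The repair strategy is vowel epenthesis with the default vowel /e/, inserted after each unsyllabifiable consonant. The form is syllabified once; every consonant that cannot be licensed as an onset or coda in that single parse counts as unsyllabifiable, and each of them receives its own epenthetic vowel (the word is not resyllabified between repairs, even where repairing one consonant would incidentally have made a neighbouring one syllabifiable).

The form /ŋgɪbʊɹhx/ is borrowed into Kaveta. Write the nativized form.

Syllabifying with onset maximization leaves /ŋ/, /h/, /x/ stranded (at most one coda consonant is licensed; onsets are limited to one consonant).
Epenthesis after each stranded consonant: /ŋ/ → /ŋe/, /h/ → /he/, /x/ → /xe/.

ŋegɪbʊɹhexe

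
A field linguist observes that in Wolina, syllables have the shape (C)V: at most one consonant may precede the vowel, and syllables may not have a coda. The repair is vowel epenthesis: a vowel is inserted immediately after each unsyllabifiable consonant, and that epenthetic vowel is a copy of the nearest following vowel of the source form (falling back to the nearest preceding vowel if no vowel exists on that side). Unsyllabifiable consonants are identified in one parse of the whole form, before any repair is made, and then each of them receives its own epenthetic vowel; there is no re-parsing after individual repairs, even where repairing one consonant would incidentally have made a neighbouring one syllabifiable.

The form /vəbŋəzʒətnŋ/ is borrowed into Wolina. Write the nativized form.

The consonants /b/, /z/, /t/, /n/, /ŋ/ cannot be parsed into a legal (C)V syllable (no codas are permitted; onsets are limited to one consonant).
Each unlicensed consonant becomes the onset of a new syllable: /b/ → /bə/, /z/ → /zə/, /t/ → /tə/, /n/ → /nə/, /ŋ/ → /ŋə/.

vəbəŋəzəʒətənəŋə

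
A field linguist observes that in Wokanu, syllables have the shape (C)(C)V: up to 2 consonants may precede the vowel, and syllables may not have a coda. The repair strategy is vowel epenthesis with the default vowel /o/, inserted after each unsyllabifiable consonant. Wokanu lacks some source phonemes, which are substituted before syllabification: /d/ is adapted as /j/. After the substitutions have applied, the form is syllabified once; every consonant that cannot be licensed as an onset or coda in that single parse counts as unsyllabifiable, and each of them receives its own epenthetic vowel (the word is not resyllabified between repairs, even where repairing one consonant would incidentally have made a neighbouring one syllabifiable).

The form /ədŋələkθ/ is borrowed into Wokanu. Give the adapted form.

əjŋələkoθo

Substitution: /d/ → /j/, giving /əjŋələkθ/.
Under (C)(C)V, the unsyllabifiable consonants are /k/, /θ/ (no codas are permitted; onsets may contain at most 2 consonants).
Inserting the epenthetic vowel yields /k/ → /ko/, /θ/ → /θo/.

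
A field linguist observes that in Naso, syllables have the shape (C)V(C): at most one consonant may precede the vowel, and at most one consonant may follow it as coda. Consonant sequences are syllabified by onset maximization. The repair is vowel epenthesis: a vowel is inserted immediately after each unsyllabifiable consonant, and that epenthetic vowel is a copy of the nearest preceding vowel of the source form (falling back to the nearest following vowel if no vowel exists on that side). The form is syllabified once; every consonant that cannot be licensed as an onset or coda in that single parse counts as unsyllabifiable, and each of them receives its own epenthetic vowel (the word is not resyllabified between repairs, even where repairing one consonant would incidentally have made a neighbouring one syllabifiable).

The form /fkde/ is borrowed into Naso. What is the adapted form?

Under (C)V(C), the unsyllabifiable consonants are /f/, /k/ (at most one coda consonant is licensed; onsets are limited to one consonant).
Each unlicensed consonant becomes the onset of a new syllable: /f/ → /fe/, /k/ → /ke/.

fekede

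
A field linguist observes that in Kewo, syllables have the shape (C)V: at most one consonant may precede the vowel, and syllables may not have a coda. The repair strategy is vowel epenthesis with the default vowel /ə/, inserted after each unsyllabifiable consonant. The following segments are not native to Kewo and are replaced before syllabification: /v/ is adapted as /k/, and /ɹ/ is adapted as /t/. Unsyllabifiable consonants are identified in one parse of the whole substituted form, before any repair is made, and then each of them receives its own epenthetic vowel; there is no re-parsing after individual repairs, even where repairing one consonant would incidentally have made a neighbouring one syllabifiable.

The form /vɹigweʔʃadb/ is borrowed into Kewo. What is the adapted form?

Substitution: /v/ → /k/, /ɹ/ → /t/, giving /ktigweʔʃadb/.
Syllabifying with onset maximization leaves /k/, /g/, /ʔ/, /d/, /b/ stranded (no codas are permitted; onsets are limited to one consonant).
Epenthesis after each stranded consonant: /k/ → /kə/, /g/ → /gə/, /ʔ/ → /ʔə/, /d/ → /də/, /b/ → /bə/.

kətigəweʔəʃadəbə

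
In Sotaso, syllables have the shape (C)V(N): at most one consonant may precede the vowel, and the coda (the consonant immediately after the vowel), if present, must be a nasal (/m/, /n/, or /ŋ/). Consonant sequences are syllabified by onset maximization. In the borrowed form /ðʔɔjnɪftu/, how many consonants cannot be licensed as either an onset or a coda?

3

Syllabifying with onset maximization leaves /ð/, /j/, /f/ stranded (only a nasal (/m/, /n/, or /ŋ/) is licensed in coda position; onsets are limited to one consonant).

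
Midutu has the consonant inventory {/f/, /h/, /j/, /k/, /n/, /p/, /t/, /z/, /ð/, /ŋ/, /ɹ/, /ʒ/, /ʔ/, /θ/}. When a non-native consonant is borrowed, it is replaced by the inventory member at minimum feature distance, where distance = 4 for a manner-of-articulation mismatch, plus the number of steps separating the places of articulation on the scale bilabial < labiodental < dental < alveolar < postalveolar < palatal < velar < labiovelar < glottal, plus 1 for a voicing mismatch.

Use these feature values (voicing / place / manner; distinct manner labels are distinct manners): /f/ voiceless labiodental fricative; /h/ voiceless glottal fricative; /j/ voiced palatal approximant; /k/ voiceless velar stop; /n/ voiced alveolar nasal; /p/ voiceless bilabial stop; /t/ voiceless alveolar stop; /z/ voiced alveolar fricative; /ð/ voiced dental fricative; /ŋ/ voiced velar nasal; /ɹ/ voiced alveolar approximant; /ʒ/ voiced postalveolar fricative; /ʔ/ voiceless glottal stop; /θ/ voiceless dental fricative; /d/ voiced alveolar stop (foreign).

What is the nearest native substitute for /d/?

t

/t/ is closest: same manner (stop), place distance 0 (alveolar→alveolar), voicing differs (+1); total 1. Next closest is /k/ at distance 4.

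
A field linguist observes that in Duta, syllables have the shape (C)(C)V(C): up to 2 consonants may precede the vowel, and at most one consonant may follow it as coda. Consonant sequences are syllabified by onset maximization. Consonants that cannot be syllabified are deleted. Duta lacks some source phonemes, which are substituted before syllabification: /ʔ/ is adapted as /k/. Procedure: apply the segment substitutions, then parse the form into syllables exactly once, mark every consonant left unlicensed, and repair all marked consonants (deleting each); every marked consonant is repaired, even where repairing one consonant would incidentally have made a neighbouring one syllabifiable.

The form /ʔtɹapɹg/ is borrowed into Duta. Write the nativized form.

Substitution: /ʔ/ → /k/, giving /ktɹapɹg/.
Syllabifying with onset maximization leaves /k/, /ɹ/, /g/ stranded (at most one coda consonant is licensed; onsets may contain at most 2 consonants).
Deleting the stranded consonants removes /k/, /ɹ/, /g/.

tɹap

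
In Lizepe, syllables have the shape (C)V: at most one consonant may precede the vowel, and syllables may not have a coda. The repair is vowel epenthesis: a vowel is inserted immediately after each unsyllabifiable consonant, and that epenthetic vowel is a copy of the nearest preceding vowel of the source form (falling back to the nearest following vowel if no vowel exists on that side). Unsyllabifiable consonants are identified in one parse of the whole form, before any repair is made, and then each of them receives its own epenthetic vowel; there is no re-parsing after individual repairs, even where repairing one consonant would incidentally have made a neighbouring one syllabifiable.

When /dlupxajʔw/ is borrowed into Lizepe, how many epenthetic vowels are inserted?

The unsyllabifiable consonants are /d/, /p/, /j/, /ʔ/, /w/; each receives one epenthetic vowel.

5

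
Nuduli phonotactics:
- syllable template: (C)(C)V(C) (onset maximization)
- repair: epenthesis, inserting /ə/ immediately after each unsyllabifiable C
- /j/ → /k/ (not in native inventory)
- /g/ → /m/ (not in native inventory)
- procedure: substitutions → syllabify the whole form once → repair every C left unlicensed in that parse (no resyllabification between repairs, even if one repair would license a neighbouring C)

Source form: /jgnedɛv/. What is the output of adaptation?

kəmnedɛv

Substitution: /j/ → /k/, /g/ → /m/, giving /kmnedɛv/.
Under (C)(C)V(C), the unsyllabifiable consonants are /k/ (at most one coda consonant is licensed; onsets may contain at most 2 consonants).
Inserting the epenthetic vowel yields /k/ → /kə/.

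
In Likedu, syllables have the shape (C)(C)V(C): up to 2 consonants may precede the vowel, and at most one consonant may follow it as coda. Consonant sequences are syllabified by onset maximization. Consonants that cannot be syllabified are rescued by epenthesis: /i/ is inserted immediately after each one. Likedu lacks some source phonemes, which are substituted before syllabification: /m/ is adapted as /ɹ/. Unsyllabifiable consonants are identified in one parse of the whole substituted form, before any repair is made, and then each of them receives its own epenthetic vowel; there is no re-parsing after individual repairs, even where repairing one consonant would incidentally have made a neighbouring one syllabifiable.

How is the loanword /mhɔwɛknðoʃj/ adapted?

Substitution: /m/ → /ɹ/, giving /ɹhɔwɛknðoʃj/.
The consonants /j/ cannot be parsed into a legal (C)(C)V(C) syllable (at most one coda consonant is licensed; onsets may contain at most 2 consonants).
Each unlicensed consonant becomes the onset of a new syllable: /j/ → /ji/.

ɹhɔwɛknðoʃji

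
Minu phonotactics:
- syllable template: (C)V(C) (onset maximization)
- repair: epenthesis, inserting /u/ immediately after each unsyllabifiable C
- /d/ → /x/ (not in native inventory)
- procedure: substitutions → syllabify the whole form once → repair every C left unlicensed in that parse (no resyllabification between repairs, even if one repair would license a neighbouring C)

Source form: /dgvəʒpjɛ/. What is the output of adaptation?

xuguvəʒpujɛ

Substitution: /d/ → /x/, giving /xgvəʒpjɛ/.
The consonants /x/, /g/, /p/ cannot be parsed into a legal (C)V(C) syllable (at most one coda consonant is licensed; onsets are limited to one consonant).
Each unlicensed consonant becomes the onset of a new syllable: /x/ → /xu/, /g/ → /gu/, /p/ → /pu/.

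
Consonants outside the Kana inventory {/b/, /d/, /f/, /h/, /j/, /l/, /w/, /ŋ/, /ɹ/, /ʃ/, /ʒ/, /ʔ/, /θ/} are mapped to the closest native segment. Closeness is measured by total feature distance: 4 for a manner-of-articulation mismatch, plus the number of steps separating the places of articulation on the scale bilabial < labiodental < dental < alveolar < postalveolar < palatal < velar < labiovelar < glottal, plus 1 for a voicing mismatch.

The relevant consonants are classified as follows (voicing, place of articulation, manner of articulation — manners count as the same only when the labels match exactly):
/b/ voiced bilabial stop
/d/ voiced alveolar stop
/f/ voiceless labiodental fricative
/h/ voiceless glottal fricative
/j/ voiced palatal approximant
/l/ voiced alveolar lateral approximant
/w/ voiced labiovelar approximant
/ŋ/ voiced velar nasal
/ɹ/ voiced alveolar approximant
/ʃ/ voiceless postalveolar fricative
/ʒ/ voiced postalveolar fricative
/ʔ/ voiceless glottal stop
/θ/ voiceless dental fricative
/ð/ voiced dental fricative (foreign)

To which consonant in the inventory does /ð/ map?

/θ/ is closest: same manner (fricative), place distance 0 (dental→dental), voicing differs (+1); total 1. Next closest is /f/ at distance 2.

θ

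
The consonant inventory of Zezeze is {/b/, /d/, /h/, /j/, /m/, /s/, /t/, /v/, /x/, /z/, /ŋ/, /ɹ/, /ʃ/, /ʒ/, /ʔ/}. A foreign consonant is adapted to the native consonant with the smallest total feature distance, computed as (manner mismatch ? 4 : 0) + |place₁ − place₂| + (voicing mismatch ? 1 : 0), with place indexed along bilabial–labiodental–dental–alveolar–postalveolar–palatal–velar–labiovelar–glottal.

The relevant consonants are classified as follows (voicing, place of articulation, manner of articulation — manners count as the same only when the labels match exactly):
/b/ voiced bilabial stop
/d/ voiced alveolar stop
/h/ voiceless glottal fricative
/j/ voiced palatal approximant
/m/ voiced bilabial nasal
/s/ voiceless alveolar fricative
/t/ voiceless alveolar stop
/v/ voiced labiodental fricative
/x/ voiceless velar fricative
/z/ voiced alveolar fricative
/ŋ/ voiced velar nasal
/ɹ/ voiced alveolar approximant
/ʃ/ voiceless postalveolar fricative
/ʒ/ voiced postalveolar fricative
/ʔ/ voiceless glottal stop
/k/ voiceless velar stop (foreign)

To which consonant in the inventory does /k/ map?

/ʔ/ is closest: same manner (stop), place distance 2 (velar→glottal), same voicing; total 2. Next closest is /t/ at distance 3.

ʔ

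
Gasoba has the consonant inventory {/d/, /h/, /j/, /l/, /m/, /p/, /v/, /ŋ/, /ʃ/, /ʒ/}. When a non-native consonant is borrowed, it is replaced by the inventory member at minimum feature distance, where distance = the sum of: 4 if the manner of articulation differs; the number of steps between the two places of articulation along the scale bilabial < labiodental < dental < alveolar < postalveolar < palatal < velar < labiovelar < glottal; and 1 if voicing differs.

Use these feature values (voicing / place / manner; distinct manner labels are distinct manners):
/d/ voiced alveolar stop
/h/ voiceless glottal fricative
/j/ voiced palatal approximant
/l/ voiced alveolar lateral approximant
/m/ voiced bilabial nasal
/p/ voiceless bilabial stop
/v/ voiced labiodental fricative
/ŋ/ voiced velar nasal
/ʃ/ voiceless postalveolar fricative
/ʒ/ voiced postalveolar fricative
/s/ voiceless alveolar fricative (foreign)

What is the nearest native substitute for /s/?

ʃ

/ʃ/ is closest: same manner (fricative), place distance 1 (alveolar→postalveolar), same voicing; total 1. Next closest is /ʒ/ at distance 2.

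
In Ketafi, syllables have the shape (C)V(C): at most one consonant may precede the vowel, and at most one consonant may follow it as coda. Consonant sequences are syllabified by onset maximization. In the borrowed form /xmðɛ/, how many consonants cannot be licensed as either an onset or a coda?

2

Syllabifying with onset maximization leaves /x/, /m/ stranded (at most one coda consonant is licensed; onsets are limited to one consonant).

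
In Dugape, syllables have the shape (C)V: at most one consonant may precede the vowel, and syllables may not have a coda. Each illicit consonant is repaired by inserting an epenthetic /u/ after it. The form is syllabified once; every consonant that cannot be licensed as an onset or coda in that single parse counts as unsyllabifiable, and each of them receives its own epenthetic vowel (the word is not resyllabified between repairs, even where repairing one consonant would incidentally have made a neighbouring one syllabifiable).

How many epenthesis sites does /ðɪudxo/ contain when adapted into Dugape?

1

The unsyllabifiable consonants are /d/; each receives one epenthetic vowel.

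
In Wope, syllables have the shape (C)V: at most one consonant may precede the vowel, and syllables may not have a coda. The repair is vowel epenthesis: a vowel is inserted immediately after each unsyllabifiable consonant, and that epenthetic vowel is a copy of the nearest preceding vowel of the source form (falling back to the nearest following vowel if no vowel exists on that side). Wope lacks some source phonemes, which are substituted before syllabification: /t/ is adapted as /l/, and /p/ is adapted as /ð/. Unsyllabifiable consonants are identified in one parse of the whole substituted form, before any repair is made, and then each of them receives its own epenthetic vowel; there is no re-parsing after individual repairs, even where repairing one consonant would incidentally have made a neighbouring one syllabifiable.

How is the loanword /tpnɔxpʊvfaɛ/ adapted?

lɔðɔnɔxɔðʊvʊfaɛ

Substitution: /t/ → /l/, /p/ → /ð/, giving /lðnɔxðʊvfaɛ/.
The consonants /l/, /ð/, /x/, /v/ cannot be parsed into a legal (C)V syllable (no codas are permitted; onsets are limited to one consonant).
Epenthesis after each stranded consonant: /l/ → /lɔ/, /ð/ → /ðɔ/, /x/ → /xɔ/, /v/ → /vʊ/.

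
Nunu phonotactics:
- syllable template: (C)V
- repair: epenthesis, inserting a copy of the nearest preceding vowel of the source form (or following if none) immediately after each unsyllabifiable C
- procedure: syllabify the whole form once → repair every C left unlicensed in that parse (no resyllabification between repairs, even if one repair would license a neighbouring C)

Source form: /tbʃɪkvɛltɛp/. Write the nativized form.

tɪbɪʃɪkɪvɛlɛtɛpɛ

The consonants /t/, /b/, /k/, /l/, /p/ cannot be parsed into a legal (C)V syllable (no codas are permitted; onsets are limited to one consonant).
Each unlicensed consonant becomes the onset of a new syllable: /t/ → /tɪ/, /b/ → /bɪ/, /k/ → /kɪ/, /l/ → /lɛ/, /p/ → /pɛ/.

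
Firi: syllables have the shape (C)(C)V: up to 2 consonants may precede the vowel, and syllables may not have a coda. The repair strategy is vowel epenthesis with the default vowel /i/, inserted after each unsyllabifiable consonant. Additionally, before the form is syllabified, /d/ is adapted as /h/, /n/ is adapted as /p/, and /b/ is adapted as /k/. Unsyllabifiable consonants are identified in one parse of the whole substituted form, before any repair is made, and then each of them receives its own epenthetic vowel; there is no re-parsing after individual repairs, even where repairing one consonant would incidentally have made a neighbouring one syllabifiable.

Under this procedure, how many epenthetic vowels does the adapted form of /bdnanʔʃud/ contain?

After substitution the input is /khpapʔʃuh/.
The unsyllabifiable consonants are /k/, /p/, /h/; each receives one epenthetic vowel.

3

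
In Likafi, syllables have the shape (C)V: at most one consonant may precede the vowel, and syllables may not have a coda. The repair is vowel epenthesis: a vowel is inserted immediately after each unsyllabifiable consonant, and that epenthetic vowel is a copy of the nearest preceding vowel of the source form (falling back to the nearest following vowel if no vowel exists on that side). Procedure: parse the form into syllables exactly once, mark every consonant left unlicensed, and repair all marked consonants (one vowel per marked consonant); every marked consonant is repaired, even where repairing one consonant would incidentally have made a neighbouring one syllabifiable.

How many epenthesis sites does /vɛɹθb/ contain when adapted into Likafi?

3

The unsyllabifiable consonants are /ɹ/, /θ/, /b/; each receives one epenthetic vowel.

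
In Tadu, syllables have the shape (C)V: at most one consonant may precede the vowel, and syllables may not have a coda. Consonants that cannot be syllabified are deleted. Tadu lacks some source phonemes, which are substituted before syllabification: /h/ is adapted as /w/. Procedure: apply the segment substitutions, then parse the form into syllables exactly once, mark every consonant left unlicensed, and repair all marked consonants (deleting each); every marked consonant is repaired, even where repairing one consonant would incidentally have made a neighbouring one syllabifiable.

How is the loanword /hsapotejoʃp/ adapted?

sapotejo

Substitution: /h/ → /w/, giving /wsapotejoʃp/.
Under (C)V, the unsyllabifiable consonants are /w/, /ʃ/, /p/ (no codas are permitted; onsets are limited to one consonant).
Deleting the stranded consonants removes /w/, /ʃ/, /p/.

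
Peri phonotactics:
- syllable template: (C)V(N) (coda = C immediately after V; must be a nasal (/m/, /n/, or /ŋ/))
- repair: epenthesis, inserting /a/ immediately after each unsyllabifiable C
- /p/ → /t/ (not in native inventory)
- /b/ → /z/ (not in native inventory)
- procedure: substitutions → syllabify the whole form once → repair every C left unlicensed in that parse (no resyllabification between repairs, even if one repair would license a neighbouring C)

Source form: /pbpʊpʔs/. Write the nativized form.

tazatʊtaʔasa

Substitution: /p/ → /t/, /b/ → /z/, giving /tztʊtʔs/.
Syllabifying with onset maximization leaves /t/, /z/, /t/, /ʔ/, /s/ stranded (only a nasal (/m/, /n/, or /ŋ/) is licensed in coda position; onsets are limited to one consonant).
Epenthesis after each stranded consonant: /t/ → /ta/, /z/ → /za/, /t/ → /ta/, /ʔ/ → /ʔa/, /s/ → /sa/.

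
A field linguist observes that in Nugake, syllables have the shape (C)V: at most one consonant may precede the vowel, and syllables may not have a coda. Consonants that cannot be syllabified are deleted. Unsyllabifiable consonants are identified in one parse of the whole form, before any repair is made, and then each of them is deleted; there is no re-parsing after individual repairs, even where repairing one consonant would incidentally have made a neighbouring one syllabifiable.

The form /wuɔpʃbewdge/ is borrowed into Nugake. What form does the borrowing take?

wuɔbege

Under (C)V, the unsyllabifiable consonants are /p/, /ʃ/, /w/, /d/ (no codas are permitted; onsets are limited to one consonant).
Each unlicensed consonant is deleted: /p/, /ʃ/, /w/, /d/.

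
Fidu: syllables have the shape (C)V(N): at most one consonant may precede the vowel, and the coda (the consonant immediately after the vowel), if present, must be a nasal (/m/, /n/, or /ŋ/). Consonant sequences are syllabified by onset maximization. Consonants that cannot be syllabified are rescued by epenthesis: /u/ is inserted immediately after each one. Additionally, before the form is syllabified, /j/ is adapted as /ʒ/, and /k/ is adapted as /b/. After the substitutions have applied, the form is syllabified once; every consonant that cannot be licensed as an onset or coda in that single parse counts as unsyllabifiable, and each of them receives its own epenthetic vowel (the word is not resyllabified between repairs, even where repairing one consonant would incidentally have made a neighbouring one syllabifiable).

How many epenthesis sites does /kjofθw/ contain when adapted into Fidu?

After substitution the input is /bʒofθw/.
The unsyllabifiable consonants are /b/, /f/, /θ/, /w/; each receives one epenthetic vowel.

4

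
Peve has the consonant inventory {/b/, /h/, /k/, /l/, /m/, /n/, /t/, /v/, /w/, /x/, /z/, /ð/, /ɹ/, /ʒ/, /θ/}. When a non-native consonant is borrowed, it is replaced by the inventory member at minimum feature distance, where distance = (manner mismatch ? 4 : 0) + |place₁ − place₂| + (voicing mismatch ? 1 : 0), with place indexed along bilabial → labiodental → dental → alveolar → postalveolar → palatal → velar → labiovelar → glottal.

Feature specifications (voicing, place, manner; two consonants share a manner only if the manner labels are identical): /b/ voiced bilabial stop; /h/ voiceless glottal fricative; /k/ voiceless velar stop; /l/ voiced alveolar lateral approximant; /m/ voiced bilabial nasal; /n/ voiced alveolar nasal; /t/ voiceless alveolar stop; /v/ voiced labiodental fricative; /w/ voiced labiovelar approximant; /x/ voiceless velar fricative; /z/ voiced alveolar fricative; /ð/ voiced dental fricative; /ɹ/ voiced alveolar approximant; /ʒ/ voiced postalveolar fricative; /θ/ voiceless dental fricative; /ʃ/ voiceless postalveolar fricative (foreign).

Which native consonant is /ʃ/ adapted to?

/ʒ/ is closest: same manner (fricative), place distance 0 (postalveolar→postalveolar), voicing differs (+1); total 1. Next closest is /x/ at distance 2.

ʒ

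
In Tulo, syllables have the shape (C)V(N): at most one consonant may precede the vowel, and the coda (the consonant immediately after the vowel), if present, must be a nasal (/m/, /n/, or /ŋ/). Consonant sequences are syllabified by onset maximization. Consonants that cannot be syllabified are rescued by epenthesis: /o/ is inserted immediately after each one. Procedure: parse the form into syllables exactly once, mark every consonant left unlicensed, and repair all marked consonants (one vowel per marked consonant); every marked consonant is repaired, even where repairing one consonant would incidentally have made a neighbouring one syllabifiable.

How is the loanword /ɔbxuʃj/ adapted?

Syllabifying with onset maximization leaves /b/, /ʃ/, /j/ stranded (only a nasal (/m/, /n/, or /ŋ/) is licensed in coda position; onsets are limited to one consonant).
Epenthesis after each stranded consonant: /b/ → /bo/, /ʃ/ → /ʃo/, /j/ → /jo/.

ɔboxuʃojo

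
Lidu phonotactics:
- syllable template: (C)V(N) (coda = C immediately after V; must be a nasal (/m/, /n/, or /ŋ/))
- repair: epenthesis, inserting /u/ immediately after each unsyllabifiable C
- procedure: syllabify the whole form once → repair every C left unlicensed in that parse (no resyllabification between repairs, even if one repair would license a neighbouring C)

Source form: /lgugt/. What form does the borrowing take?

lugugutu

Under (C)V(N), the unsyllabifiable consonants are /l/, /g/, /t/ (only a nasal (/m/, /n/, or /ŋ/) is licensed in coda position; onsets are limited to one consonant).
Epenthesis after each stranded consonant: /l/ → /lu/, /g/ → /gu/, /t/ → /tu/.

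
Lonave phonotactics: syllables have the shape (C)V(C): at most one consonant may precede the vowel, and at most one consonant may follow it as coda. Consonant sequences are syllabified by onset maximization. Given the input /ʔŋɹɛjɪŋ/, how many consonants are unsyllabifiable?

2

Syllabifying with onset maximization leaves /ʔ/, /ŋ/ stranded (at most one coda consonant is licensed; onsets are limited to one consonant).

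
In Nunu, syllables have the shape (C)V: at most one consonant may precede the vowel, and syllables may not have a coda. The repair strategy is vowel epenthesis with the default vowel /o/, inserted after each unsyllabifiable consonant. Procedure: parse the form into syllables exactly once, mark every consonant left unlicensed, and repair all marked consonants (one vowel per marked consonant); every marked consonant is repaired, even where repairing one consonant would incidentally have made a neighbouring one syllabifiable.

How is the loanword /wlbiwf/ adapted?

wolobiwofo

Syllabifying with onset maximization leaves /w/, /l/, /w/, /f/ stranded (no codas are permitted; onsets are limited to one consonant).
Each unlicensed consonant becomes the onset of a new syllable: /w/ → /wo/, /l/ → /lo/, /w/ → /wo/, /f/ → /fo/.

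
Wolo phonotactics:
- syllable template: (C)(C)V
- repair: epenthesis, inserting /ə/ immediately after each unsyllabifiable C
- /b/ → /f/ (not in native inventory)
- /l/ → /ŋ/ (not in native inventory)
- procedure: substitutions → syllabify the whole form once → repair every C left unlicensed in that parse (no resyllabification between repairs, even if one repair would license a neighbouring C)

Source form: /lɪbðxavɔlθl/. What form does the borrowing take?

Substitution: /l/ → /ŋ/, /b/ → /f/, giving /ŋɪfðxavɔŋθŋ/.
Under (C)(C)V, the unsyllabifiable consonants are /f/, /ŋ/, /θ/, /ŋ/ (no codas are permitted; onsets may contain at most 2 consonants).
Epenthesis after each stranded consonant: /f/ → /fə/, /ŋ/ → /ŋə/, /θ/ → /θə/, /ŋ/ → /ŋə/.

ŋɪfəðxavɔŋəθəŋə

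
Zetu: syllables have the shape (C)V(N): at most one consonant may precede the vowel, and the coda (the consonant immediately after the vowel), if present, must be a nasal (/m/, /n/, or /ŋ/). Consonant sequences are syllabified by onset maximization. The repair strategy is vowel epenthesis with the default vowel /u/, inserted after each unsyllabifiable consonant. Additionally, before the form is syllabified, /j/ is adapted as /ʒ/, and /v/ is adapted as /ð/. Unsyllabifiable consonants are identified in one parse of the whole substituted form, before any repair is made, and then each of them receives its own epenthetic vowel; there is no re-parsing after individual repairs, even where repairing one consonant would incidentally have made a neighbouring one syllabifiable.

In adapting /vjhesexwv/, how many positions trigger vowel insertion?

After substitution the input is /ðʒhesexwð/.
The unsyllabifiable consonants are /ð/, /ʒ/, /x/, /w/, /ð/; each receives one epenthetic vowel.

5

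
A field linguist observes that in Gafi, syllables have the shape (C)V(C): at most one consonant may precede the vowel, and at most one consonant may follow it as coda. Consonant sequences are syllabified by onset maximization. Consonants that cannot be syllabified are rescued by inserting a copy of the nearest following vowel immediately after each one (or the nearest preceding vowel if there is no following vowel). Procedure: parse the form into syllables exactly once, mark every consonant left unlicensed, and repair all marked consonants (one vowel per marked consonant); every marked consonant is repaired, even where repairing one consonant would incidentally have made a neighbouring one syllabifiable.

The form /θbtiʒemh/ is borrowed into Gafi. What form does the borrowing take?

θibitiʒemhe

Syllabifying with onset maximization leaves /θ/, /b/, /h/ stranded (at most one coda consonant is licensed; onsets are limited to one consonant).
Inserting the epenthetic vowel yields /θ/ → /θi/, /b/ → /bi/, /h/ → /he/.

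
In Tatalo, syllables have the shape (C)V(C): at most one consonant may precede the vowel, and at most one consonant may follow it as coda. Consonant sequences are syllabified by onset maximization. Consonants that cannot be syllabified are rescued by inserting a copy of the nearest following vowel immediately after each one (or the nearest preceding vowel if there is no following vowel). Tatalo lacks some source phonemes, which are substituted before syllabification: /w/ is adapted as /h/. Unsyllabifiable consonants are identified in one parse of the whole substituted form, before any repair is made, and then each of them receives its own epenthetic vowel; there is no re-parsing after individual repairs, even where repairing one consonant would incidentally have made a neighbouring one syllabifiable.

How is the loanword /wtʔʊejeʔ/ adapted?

hʊtʊʔʊejeʔ

Substitution: /w/ → /h/, giving /htʔʊejeʔ/.
Syllabifying with onset maximization leaves /h/, /t/ stranded (at most one coda consonant is licensed; onsets are limited to one consonant).
Inserting the epenthetic vowel yields /h/ → /hʊ/, /t/ → /tʊ/.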